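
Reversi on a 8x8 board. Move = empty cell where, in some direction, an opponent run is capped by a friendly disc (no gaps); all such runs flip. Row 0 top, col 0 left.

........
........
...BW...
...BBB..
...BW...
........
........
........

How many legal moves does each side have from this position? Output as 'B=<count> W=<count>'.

-- B to move --
(1,3): flips 1 -> legal
(1,4): flips 1 -> legal
(1,5): flips 1 -> legal
(2,5): flips 1 -> legal
(4,5): flips 1 -> legal
(5,3): flips 1 -> legal
(5,4): flips 1 -> legal
(5,5): flips 1 -> legal
B mobility = 8
-- W to move --
(1,2): no bracket -> illegal
(1,3): no bracket -> illegal
(1,4): no bracket -> illegal
(2,2): flips 2 -> legal
(2,5): no bracket -> illegal
(2,6): flips 1 -> legal
(3,2): no bracket -> illegal
(3,6): no bracket -> illegal
(4,2): flips 2 -> legal
(4,5): no bracket -> illegal
(4,6): flips 1 -> legal
(5,2): no bracket -> illegal
(5,3): no bracket -> illegal
(5,4): no bracket -> illegal
W mobility = 4

Answer: B=8 W=4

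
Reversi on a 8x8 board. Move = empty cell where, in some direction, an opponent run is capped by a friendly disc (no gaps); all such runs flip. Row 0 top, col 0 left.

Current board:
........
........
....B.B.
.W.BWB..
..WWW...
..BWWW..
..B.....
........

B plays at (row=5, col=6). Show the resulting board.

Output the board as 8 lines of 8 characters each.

Answer: ........
........
....B.B.
.W.BWB..
..WWW...
..BBBBB.
..B.....
........

Derivation:
Place B at (5,6); scan 8 dirs for brackets.
Dir NW: first cell '.' (not opp) -> no flip
Dir N: first cell '.' (not opp) -> no flip
Dir NE: first cell '.' (not opp) -> no flip
Dir W: opp run (5,5) (5,4) (5,3) capped by B -> flip
Dir E: first cell '.' (not opp) -> no flip
Dir SW: first cell '.' (not opp) -> no flip
Dir S: first cell '.' (not opp) -> no flip
Dir SE: first cell '.' (not opp) -> no flip
All flips: (5,3) (5,4) (5,5)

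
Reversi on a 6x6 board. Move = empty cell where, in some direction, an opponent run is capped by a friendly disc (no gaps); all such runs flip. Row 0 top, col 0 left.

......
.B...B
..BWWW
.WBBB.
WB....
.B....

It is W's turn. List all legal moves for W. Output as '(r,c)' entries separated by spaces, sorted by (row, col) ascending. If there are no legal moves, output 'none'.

(0,0): no bracket -> illegal
(0,1): no bracket -> illegal
(0,2): no bracket -> illegal
(0,4): no bracket -> illegal
(0,5): flips 1 -> legal
(1,0): no bracket -> illegal
(1,2): no bracket -> illegal
(1,3): flips 1 -> legal
(1,4): no bracket -> illegal
(2,0): no bracket -> illegal
(2,1): flips 1 -> legal
(3,0): no bracket -> illegal
(3,5): flips 3 -> legal
(4,2): flips 2 -> legal
(4,3): flips 2 -> legal
(4,4): flips 1 -> legal
(4,5): flips 1 -> legal
(5,0): flips 2 -> legal
(5,2): no bracket -> illegal

Answer: (0,5) (1,3) (2,1) (3,5) (4,2) (4,3) (4,4) (4,5) (5,0)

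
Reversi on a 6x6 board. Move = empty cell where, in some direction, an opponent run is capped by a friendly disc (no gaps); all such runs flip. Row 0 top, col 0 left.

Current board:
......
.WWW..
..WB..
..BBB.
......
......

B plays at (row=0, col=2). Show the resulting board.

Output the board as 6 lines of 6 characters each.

Answer: ..B...
.WBW..
..BB..
..BBB.
......
......

Derivation:
Place B at (0,2); scan 8 dirs for brackets.
Dir NW: edge -> no flip
Dir N: edge -> no flip
Dir NE: edge -> no flip
Dir W: first cell '.' (not opp) -> no flip
Dir E: first cell '.' (not opp) -> no flip
Dir SW: opp run (1,1), next='.' -> no flip
Dir S: opp run (1,2) (2,2) capped by B -> flip
Dir SE: opp run (1,3), next='.' -> no flip
All flips: (1,2) (2,2)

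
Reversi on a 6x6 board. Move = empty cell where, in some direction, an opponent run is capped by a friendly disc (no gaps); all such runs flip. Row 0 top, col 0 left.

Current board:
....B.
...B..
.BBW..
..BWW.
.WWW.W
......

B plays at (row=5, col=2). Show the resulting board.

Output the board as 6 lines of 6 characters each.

Answer: ....B.
...B..
.BBW..
..BWW.
.WBW.W
..B...

Derivation:
Place B at (5,2); scan 8 dirs for brackets.
Dir NW: opp run (4,1), next='.' -> no flip
Dir N: opp run (4,2) capped by B -> flip
Dir NE: opp run (4,3) (3,4), next='.' -> no flip
Dir W: first cell '.' (not opp) -> no flip
Dir E: first cell '.' (not opp) -> no flip
Dir SW: edge -> no flip
Dir S: edge -> no flip
Dir SE: edge -> no flip
All flips: (4,2)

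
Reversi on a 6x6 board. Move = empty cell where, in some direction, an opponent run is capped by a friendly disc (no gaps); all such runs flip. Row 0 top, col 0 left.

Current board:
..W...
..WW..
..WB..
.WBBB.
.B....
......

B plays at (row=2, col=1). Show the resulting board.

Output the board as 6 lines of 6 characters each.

Place B at (2,1); scan 8 dirs for brackets.
Dir NW: first cell '.' (not opp) -> no flip
Dir N: first cell '.' (not opp) -> no flip
Dir NE: opp run (1,2), next='.' -> no flip
Dir W: first cell '.' (not opp) -> no flip
Dir E: opp run (2,2) capped by B -> flip
Dir SW: first cell '.' (not opp) -> no flip
Dir S: opp run (3,1) capped by B -> flip
Dir SE: first cell 'B' (not opp) -> no flip
All flips: (2,2) (3,1)

Answer: ..W...
..WW..
.BBB..
.BBBB.
.B....
......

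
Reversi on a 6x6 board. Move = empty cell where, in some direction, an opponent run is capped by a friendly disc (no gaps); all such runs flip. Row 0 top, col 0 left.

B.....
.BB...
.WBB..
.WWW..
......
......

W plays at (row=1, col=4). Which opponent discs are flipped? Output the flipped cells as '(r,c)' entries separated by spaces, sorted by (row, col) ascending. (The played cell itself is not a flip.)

Dir NW: first cell '.' (not opp) -> no flip
Dir N: first cell '.' (not opp) -> no flip
Dir NE: first cell '.' (not opp) -> no flip
Dir W: first cell '.' (not opp) -> no flip
Dir E: first cell '.' (not opp) -> no flip
Dir SW: opp run (2,3) capped by W -> flip
Dir S: first cell '.' (not opp) -> no flip
Dir SE: first cell '.' (not opp) -> no flip

Answer: (2,3)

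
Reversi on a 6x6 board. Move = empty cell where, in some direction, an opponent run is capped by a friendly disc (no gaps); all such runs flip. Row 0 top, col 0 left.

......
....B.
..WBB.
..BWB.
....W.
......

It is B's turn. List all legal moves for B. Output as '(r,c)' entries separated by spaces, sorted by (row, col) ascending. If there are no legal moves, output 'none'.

(1,1): no bracket -> illegal
(1,2): flips 1 -> legal
(1,3): no bracket -> illegal
(2,1): flips 1 -> legal
(3,1): no bracket -> illegal
(3,5): no bracket -> illegal
(4,2): flips 1 -> legal
(4,3): flips 1 -> legal
(4,5): no bracket -> illegal
(5,3): no bracket -> illegal
(5,4): flips 1 -> legal
(5,5): no bracket -> illegal

Answer: (1,2) (2,1) (4,2) (4,3) (5,4)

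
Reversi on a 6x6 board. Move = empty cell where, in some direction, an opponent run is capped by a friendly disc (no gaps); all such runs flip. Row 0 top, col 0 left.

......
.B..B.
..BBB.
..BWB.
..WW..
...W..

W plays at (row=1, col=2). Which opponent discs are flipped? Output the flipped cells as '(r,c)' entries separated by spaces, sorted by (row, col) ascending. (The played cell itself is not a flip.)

Answer: (2,2) (3,2)

Derivation:
Dir NW: first cell '.' (not opp) -> no flip
Dir N: first cell '.' (not opp) -> no flip
Dir NE: first cell '.' (not opp) -> no flip
Dir W: opp run (1,1), next='.' -> no flip
Dir E: first cell '.' (not opp) -> no flip
Dir SW: first cell '.' (not opp) -> no flip
Dir S: opp run (2,2) (3,2) capped by W -> flip
Dir SE: opp run (2,3) (3,4), next='.' -> no flip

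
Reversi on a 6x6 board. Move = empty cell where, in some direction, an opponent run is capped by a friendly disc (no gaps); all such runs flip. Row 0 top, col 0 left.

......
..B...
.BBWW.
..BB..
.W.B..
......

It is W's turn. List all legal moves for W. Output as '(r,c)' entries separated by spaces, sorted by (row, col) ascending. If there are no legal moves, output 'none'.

Answer: (0,1) (2,0) (4,2) (5,3)

Derivation:
(0,1): flips 1 -> legal
(0,2): no bracket -> illegal
(0,3): no bracket -> illegal
(1,0): no bracket -> illegal
(1,1): no bracket -> illegal
(1,3): no bracket -> illegal
(2,0): flips 2 -> legal
(3,0): no bracket -> illegal
(3,1): no bracket -> illegal
(3,4): no bracket -> illegal
(4,2): flips 1 -> legal
(4,4): no bracket -> illegal
(5,2): no bracket -> illegal
(5,3): flips 2 -> legal
(5,4): no bracket -> illegal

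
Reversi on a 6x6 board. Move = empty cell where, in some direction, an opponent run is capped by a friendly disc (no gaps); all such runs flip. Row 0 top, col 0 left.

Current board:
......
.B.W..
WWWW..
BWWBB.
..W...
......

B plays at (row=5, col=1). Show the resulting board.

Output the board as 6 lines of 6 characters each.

Place B at (5,1); scan 8 dirs for brackets.
Dir NW: first cell '.' (not opp) -> no flip
Dir N: first cell '.' (not opp) -> no flip
Dir NE: opp run (4,2) capped by B -> flip
Dir W: first cell '.' (not opp) -> no flip
Dir E: first cell '.' (not opp) -> no flip
Dir SW: edge -> no flip
Dir S: edge -> no flip
Dir SE: edge -> no flip
All flips: (4,2)

Answer: ......
.B.W..
WWWW..
BWWBB.
..B...
.B....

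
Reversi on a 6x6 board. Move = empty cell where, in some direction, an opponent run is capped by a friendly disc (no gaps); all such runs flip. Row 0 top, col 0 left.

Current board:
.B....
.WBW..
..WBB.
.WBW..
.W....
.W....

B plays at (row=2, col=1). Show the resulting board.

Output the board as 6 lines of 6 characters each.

Answer: .B....
.BBW..
.BBBB.
.WBW..
.W....
.W....

Derivation:
Place B at (2,1); scan 8 dirs for brackets.
Dir NW: first cell '.' (not opp) -> no flip
Dir N: opp run (1,1) capped by B -> flip
Dir NE: first cell 'B' (not opp) -> no flip
Dir W: first cell '.' (not opp) -> no flip
Dir E: opp run (2,2) capped by B -> flip
Dir SW: first cell '.' (not opp) -> no flip
Dir S: opp run (3,1) (4,1) (5,1), next=edge -> no flip
Dir SE: first cell 'B' (not opp) -> no flip
All flips: (1,1) (2,2)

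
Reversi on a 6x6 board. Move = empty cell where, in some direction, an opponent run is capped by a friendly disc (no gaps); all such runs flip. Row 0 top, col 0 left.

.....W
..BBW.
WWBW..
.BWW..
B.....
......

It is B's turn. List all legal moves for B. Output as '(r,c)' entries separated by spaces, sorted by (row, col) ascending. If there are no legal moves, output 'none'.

(0,3): no bracket -> illegal
(0,4): no bracket -> illegal
(1,0): no bracket -> illegal
(1,1): flips 1 -> legal
(1,5): flips 1 -> legal
(2,4): flips 1 -> legal
(2,5): no bracket -> illegal
(3,0): flips 1 -> legal
(3,4): flips 3 -> legal
(4,1): no bracket -> illegal
(4,2): flips 1 -> legal
(4,3): flips 2 -> legal
(4,4): flips 1 -> legal

Answer: (1,1) (1,5) (2,4) (3,0) (3,4) (4,2) (4,3) (4,4)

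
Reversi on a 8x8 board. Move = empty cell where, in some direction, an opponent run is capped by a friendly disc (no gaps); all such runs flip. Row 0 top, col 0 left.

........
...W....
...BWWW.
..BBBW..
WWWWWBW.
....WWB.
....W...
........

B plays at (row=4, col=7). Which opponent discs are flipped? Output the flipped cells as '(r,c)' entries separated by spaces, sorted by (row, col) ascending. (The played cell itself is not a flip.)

Dir NW: first cell '.' (not opp) -> no flip
Dir N: first cell '.' (not opp) -> no flip
Dir NE: edge -> no flip
Dir W: opp run (4,6) capped by B -> flip
Dir E: edge -> no flip
Dir SW: first cell 'B' (not opp) -> no flip
Dir S: first cell '.' (not opp) -> no flip
Dir SE: edge -> no flip

Answer: (4,6)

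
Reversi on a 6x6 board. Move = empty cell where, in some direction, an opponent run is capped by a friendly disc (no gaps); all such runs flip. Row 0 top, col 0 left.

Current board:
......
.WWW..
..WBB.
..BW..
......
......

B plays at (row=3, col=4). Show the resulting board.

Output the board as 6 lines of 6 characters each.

Place B at (3,4); scan 8 dirs for brackets.
Dir NW: first cell 'B' (not opp) -> no flip
Dir N: first cell 'B' (not opp) -> no flip
Dir NE: first cell '.' (not opp) -> no flip
Dir W: opp run (3,3) capped by B -> flip
Dir E: first cell '.' (not opp) -> no flip
Dir SW: first cell '.' (not opp) -> no flip
Dir S: first cell '.' (not opp) -> no flip
Dir SE: first cell '.' (not opp) -> no flip
All flips: (3,3)

Answer: ......
.WWW..
..WBB.
..BBB.
......
......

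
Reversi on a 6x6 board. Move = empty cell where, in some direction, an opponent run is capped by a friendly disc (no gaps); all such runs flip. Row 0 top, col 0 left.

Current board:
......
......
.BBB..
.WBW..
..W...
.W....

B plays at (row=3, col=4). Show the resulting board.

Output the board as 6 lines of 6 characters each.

Place B at (3,4); scan 8 dirs for brackets.
Dir NW: first cell 'B' (not opp) -> no flip
Dir N: first cell '.' (not opp) -> no flip
Dir NE: first cell '.' (not opp) -> no flip
Dir W: opp run (3,3) capped by B -> flip
Dir E: first cell '.' (not opp) -> no flip
Dir SW: first cell '.' (not opp) -> no flip
Dir S: first cell '.' (not opp) -> no flip
Dir SE: first cell '.' (not opp) -> no flip
All flips: (3,3)

Answer: ......
......
.BBB..
.WBBB.
..W...
.W....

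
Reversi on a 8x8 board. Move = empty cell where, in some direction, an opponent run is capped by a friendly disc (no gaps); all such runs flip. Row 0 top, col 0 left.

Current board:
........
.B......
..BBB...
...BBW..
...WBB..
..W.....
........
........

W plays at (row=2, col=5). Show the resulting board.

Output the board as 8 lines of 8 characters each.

Place W at (2,5); scan 8 dirs for brackets.
Dir NW: first cell '.' (not opp) -> no flip
Dir N: first cell '.' (not opp) -> no flip
Dir NE: first cell '.' (not opp) -> no flip
Dir W: opp run (2,4) (2,3) (2,2), next='.' -> no flip
Dir E: first cell '.' (not opp) -> no flip
Dir SW: opp run (3,4) capped by W -> flip
Dir S: first cell 'W' (not opp) -> no flip
Dir SE: first cell '.' (not opp) -> no flip
All flips: (3,4)

Answer: ........
.B......
..BBBW..
...BWW..
...WBB..
..W.....
........
........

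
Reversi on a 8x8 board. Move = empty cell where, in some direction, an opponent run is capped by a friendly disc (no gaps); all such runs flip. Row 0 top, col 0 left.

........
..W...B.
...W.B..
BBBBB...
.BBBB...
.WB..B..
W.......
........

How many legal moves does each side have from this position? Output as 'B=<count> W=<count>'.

-- B to move --
(0,1): flips 2 -> legal
(0,2): no bracket -> illegal
(0,3): no bracket -> illegal
(1,1): no bracket -> illegal
(1,3): flips 1 -> legal
(1,4): flips 1 -> legal
(2,1): no bracket -> illegal
(2,2): no bracket -> illegal
(2,4): no bracket -> illegal
(4,0): no bracket -> illegal
(5,0): flips 1 -> legal
(6,1): flips 1 -> legal
(6,2): no bracket -> illegal
(7,0): no bracket -> illegal
(7,1): no bracket -> illegal
B mobility = 5
-- W to move --
(0,5): no bracket -> illegal
(0,6): no bracket -> illegal
(0,7): no bracket -> illegal
(1,4): no bracket -> illegal
(1,5): no bracket -> illegal
(1,7): no bracket -> illegal
(2,0): no bracket -> illegal
(2,1): flips 2 -> legal
(2,2): no bracket -> illegal
(2,4): flips 2 -> legal
(2,6): no bracket -> illegal
(2,7): no bracket -> illegal
(3,5): no bracket -> illegal
(3,6): no bracket -> illegal
(4,0): no bracket -> illegal
(4,5): flips 1 -> legal
(4,6): no bracket -> illegal
(5,0): flips 2 -> legal
(5,3): flips 3 -> legal
(5,4): no bracket -> illegal
(5,6): no bracket -> illegal
(6,1): no bracket -> illegal
(6,2): no bracket -> illegal
(6,3): no bracket -> illegal
(6,4): no bracket -> illegal
(6,5): no bracket -> illegal
(6,6): no bracket -> illegal
W mobility = 5

Answer: B=5 W=5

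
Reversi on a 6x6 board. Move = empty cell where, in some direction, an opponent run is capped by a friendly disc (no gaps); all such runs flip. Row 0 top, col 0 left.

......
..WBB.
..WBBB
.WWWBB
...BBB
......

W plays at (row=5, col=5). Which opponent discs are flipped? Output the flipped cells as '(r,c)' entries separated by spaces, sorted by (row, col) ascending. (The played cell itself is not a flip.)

Dir NW: opp run (4,4) capped by W -> flip
Dir N: opp run (4,5) (3,5) (2,5), next='.' -> no flip
Dir NE: edge -> no flip
Dir W: first cell '.' (not opp) -> no flip
Dir E: edge -> no flip
Dir SW: edge -> no flip
Dir S: edge -> no flip
Dir SE: edge -> no flip

Answer: (4,4)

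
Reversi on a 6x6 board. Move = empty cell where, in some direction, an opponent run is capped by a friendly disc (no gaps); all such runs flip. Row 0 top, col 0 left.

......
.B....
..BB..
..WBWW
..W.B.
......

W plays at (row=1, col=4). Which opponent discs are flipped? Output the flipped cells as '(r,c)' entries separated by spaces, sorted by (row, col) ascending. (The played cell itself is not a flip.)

Answer: (2,3)

Derivation:
Dir NW: first cell '.' (not opp) -> no flip
Dir N: first cell '.' (not opp) -> no flip
Dir NE: first cell '.' (not opp) -> no flip
Dir W: first cell '.' (not opp) -> no flip
Dir E: first cell '.' (not opp) -> no flip
Dir SW: opp run (2,3) capped by W -> flip
Dir S: first cell '.' (not opp) -> no flip
Dir SE: first cell '.' (not opp) -> no flip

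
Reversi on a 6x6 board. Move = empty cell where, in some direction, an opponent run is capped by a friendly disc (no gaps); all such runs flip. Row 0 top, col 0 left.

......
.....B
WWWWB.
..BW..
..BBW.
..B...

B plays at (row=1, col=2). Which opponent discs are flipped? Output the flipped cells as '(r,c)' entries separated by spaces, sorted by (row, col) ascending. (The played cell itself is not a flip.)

Answer: (2,2)

Derivation:
Dir NW: first cell '.' (not opp) -> no flip
Dir N: first cell '.' (not opp) -> no flip
Dir NE: first cell '.' (not opp) -> no flip
Dir W: first cell '.' (not opp) -> no flip
Dir E: first cell '.' (not opp) -> no flip
Dir SW: opp run (2,1), next='.' -> no flip
Dir S: opp run (2,2) capped by B -> flip
Dir SE: opp run (2,3), next='.' -> no flip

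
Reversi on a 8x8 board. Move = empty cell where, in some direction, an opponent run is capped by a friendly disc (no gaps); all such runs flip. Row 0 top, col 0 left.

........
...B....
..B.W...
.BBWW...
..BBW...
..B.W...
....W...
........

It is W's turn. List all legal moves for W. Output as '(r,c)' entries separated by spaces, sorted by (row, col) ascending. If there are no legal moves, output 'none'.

Answer: (0,2) (1,1) (2,1) (3,0) (4,1) (5,1) (5,3) (6,1)

Derivation:
(0,2): flips 1 -> legal
(0,3): no bracket -> illegal
(0,4): no bracket -> illegal
(1,1): flips 1 -> legal
(1,2): no bracket -> illegal
(1,4): no bracket -> illegal
(2,0): no bracket -> illegal
(2,1): flips 2 -> legal
(2,3): no bracket -> illegal
(3,0): flips 2 -> legal
(4,0): no bracket -> illegal
(4,1): flips 2 -> legal
(5,1): flips 1 -> legal
(5,3): flips 1 -> legal
(6,1): flips 2 -> legal
(6,2): no bracket -> illegal
(6,3): no bracket -> illegal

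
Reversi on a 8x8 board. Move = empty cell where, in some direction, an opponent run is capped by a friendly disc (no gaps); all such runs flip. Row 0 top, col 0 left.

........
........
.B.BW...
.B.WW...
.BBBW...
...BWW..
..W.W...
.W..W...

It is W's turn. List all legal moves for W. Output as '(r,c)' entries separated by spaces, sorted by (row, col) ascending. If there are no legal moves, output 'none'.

(1,0): no bracket -> illegal
(1,1): no bracket -> illegal
(1,2): flips 1 -> legal
(1,3): flips 1 -> legal
(1,4): no bracket -> illegal
(2,0): flips 3 -> legal
(2,2): flips 1 -> legal
(3,0): no bracket -> illegal
(3,2): flips 1 -> legal
(4,0): flips 3 -> legal
(5,0): no bracket -> illegal
(5,1): flips 1 -> legal
(5,2): flips 2 -> legal
(6,3): flips 2 -> legal

Answer: (1,2) (1,3) (2,0) (2,2) (3,2) (4,0) (5,1) (5,2) (6,3)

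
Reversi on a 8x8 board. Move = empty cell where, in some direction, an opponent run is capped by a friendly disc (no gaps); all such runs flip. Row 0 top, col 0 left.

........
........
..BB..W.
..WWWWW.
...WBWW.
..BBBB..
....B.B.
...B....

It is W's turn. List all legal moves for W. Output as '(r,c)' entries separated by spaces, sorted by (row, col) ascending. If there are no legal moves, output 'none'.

Answer: (1,1) (1,2) (1,3) (1,4) (6,1) (6,2) (6,3) (6,5) (7,4) (7,7)

Derivation:
(1,1): flips 1 -> legal
(1,2): flips 2 -> legal
(1,3): flips 1 -> legal
(1,4): flips 1 -> legal
(2,1): no bracket -> illegal
(2,4): no bracket -> illegal
(3,1): no bracket -> illegal
(4,1): no bracket -> illegal
(4,2): no bracket -> illegal
(5,1): no bracket -> illegal
(5,6): no bracket -> illegal
(5,7): no bracket -> illegal
(6,1): flips 1 -> legal
(6,2): flips 2 -> legal
(6,3): flips 2 -> legal
(6,5): flips 2 -> legal
(6,7): no bracket -> illegal
(7,2): no bracket -> illegal
(7,4): flips 3 -> legal
(7,5): no bracket -> illegal
(7,6): no bracket -> illegal
(7,7): flips 3 -> legal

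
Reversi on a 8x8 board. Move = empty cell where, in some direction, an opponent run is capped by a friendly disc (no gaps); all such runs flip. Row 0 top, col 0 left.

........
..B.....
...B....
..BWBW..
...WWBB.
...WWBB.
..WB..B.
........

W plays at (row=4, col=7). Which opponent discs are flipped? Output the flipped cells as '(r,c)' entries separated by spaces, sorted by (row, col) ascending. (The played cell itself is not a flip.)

Answer: (4,5) (4,6)

Derivation:
Dir NW: first cell '.' (not opp) -> no flip
Dir N: first cell '.' (not opp) -> no flip
Dir NE: edge -> no flip
Dir W: opp run (4,6) (4,5) capped by W -> flip
Dir E: edge -> no flip
Dir SW: opp run (5,6), next='.' -> no flip
Dir S: first cell '.' (not opp) -> no flip
Dir SE: edge -> no flip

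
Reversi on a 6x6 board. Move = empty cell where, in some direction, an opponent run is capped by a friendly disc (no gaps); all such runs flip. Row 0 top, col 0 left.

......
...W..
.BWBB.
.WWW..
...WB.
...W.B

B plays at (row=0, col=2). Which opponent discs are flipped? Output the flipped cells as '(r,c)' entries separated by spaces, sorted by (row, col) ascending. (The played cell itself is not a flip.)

Dir NW: edge -> no flip
Dir N: edge -> no flip
Dir NE: edge -> no flip
Dir W: first cell '.' (not opp) -> no flip
Dir E: first cell '.' (not opp) -> no flip
Dir SW: first cell '.' (not opp) -> no flip
Dir S: first cell '.' (not opp) -> no flip
Dir SE: opp run (1,3) capped by B -> flip

Answer: (1,3)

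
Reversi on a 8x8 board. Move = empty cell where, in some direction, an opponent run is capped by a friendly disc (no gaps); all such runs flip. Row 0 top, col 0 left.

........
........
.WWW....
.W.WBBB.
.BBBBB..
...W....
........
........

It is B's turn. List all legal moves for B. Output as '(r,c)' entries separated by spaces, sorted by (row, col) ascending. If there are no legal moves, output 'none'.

Answer: (1,1) (1,2) (1,3) (2,0) (2,4) (3,2) (6,2) (6,3) (6,4)

Derivation:
(1,0): no bracket -> illegal
(1,1): flips 4 -> legal
(1,2): flips 1 -> legal
(1,3): flips 2 -> legal
(1,4): no bracket -> illegal
(2,0): flips 1 -> legal
(2,4): flips 1 -> legal
(3,0): no bracket -> illegal
(3,2): flips 1 -> legal
(4,0): no bracket -> illegal
(5,2): no bracket -> illegal
(5,4): no bracket -> illegal
(6,2): flips 1 -> legal
(6,3): flips 1 -> legal
(6,4): flips 1 -> legal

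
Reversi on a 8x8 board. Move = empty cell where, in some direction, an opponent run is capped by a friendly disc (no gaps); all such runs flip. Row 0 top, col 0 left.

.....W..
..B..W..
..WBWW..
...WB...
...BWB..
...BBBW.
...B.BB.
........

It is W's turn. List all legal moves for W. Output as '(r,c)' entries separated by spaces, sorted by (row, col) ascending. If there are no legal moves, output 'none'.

Answer: (0,1) (0,2) (1,3) (3,5) (4,2) (4,6) (5,2) (6,2) (6,4) (7,3) (7,4) (7,6) (7,7)

Derivation:
(0,1): flips 4 -> legal
(0,2): flips 1 -> legal
(0,3): no bracket -> illegal
(1,1): no bracket -> illegal
(1,3): flips 1 -> legal
(1,4): no bracket -> illegal
(2,1): no bracket -> illegal
(3,2): no bracket -> illegal
(3,5): flips 1 -> legal
(3,6): no bracket -> illegal
(4,2): flips 1 -> legal
(4,6): flips 1 -> legal
(5,2): flips 5 -> legal
(5,7): no bracket -> illegal
(6,2): flips 1 -> legal
(6,4): flips 1 -> legal
(6,7): no bracket -> illegal
(7,2): no bracket -> illegal
(7,3): flips 3 -> legal
(7,4): flips 1 -> legal
(7,5): no bracket -> illegal
(7,6): flips 1 -> legal
(7,7): flips 2 -> legal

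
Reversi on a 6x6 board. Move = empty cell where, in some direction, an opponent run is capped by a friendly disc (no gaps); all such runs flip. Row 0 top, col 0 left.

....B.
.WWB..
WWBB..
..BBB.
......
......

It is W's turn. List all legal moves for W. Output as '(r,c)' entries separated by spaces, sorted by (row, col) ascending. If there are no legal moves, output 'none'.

(0,2): no bracket -> illegal
(0,3): no bracket -> illegal
(0,5): no bracket -> illegal
(1,4): flips 1 -> legal
(1,5): no bracket -> illegal
(2,4): flips 2 -> legal
(2,5): no bracket -> illegal
(3,1): no bracket -> illegal
(3,5): no bracket -> illegal
(4,1): no bracket -> illegal
(4,2): flips 2 -> legal
(4,3): flips 1 -> legal
(4,4): flips 2 -> legal
(4,5): flips 2 -> legal

Answer: (1,4) (2,4) (4,2) (4,3) (4,4) (4,5)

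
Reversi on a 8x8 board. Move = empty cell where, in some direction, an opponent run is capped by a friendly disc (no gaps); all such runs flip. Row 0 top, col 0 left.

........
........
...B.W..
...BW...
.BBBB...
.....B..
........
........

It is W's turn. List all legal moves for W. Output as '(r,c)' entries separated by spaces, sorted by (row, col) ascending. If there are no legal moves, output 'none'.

(1,2): flips 1 -> legal
(1,3): no bracket -> illegal
(1,4): no bracket -> illegal
(2,2): no bracket -> illegal
(2,4): no bracket -> illegal
(3,0): no bracket -> illegal
(3,1): no bracket -> illegal
(3,2): flips 1 -> legal
(3,5): no bracket -> illegal
(4,0): no bracket -> illegal
(4,5): no bracket -> illegal
(4,6): no bracket -> illegal
(5,0): no bracket -> illegal
(5,1): no bracket -> illegal
(5,2): flips 1 -> legal
(5,3): no bracket -> illegal
(5,4): flips 1 -> legal
(5,6): no bracket -> illegal
(6,4): no bracket -> illegal
(6,5): no bracket -> illegal
(6,6): no bracket -> illegal

Answer: (1,2) (3,2) (5,2) (5,4)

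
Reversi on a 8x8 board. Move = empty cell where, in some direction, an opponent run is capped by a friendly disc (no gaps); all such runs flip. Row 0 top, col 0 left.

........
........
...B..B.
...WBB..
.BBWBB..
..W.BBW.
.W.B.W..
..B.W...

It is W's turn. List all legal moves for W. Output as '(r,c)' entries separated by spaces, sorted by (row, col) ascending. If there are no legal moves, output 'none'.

Answer: (1,2) (1,3) (2,5) (3,0) (3,2) (3,6) (4,0) (4,6) (5,1) (5,3) (6,6)

Derivation:
(1,2): flips 3 -> legal
(1,3): flips 1 -> legal
(1,4): no bracket -> illegal
(1,5): no bracket -> illegal
(1,6): no bracket -> illegal
(1,7): no bracket -> illegal
(2,2): no bracket -> illegal
(2,4): no bracket -> illegal
(2,5): flips 4 -> legal
(2,7): no bracket -> illegal
(3,0): flips 1 -> legal
(3,1): no bracket -> illegal
(3,2): flips 1 -> legal
(3,6): flips 2 -> legal
(3,7): no bracket -> illegal
(4,0): flips 2 -> legal
(4,6): flips 2 -> legal
(5,0): no bracket -> illegal
(5,1): flips 1 -> legal
(5,3): flips 2 -> legal
(6,2): no bracket -> illegal
(6,4): no bracket -> illegal
(6,6): flips 2 -> legal
(7,1): no bracket -> illegal
(7,3): no bracket -> illegal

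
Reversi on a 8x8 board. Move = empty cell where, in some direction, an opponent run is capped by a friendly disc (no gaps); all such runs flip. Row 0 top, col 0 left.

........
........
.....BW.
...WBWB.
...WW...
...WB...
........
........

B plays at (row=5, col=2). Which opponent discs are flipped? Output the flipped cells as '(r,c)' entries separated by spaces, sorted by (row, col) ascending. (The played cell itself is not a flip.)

Dir NW: first cell '.' (not opp) -> no flip
Dir N: first cell '.' (not opp) -> no flip
Dir NE: opp run (4,3) capped by B -> flip
Dir W: first cell '.' (not opp) -> no flip
Dir E: opp run (5,3) capped by B -> flip
Dir SW: first cell '.' (not opp) -> no flip
Dir S: first cell '.' (not opp) -> no flip
Dir SE: first cell '.' (not opp) -> no flip

Answer: (4,3) (5,3)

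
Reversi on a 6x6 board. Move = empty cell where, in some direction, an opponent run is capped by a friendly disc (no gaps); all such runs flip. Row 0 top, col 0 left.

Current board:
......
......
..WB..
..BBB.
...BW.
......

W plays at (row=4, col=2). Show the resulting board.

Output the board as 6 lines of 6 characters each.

Place W at (4,2); scan 8 dirs for brackets.
Dir NW: first cell '.' (not opp) -> no flip
Dir N: opp run (3,2) capped by W -> flip
Dir NE: opp run (3,3), next='.' -> no flip
Dir W: first cell '.' (not opp) -> no flip
Dir E: opp run (4,3) capped by W -> flip
Dir SW: first cell '.' (not opp) -> no flip
Dir S: first cell '.' (not opp) -> no flip
Dir SE: first cell '.' (not opp) -> no flip
All flips: (3,2) (4,3)

Answer: ......
......
..WB..
..WBB.
..WWW.
......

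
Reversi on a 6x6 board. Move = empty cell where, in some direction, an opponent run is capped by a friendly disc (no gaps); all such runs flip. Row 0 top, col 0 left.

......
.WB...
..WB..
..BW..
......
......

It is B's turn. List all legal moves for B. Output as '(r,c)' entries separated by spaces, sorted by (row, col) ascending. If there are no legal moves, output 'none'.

Answer: (1,0) (2,1) (3,4) (4,3)

Derivation:
(0,0): no bracket -> illegal
(0,1): no bracket -> illegal
(0,2): no bracket -> illegal
(1,0): flips 1 -> legal
(1,3): no bracket -> illegal
(2,0): no bracket -> illegal
(2,1): flips 1 -> legal
(2,4): no bracket -> illegal
(3,1): no bracket -> illegal
(3,4): flips 1 -> legal
(4,2): no bracket -> illegal
(4,3): flips 1 -> legal
(4,4): no bracket -> illegal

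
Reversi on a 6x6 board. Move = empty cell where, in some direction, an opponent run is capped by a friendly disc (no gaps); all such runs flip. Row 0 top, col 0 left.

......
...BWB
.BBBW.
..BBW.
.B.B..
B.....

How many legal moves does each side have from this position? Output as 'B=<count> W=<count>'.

Answer: B=4 W=6

Derivation:
-- B to move --
(0,3): no bracket -> illegal
(0,4): no bracket -> illegal
(0,5): flips 1 -> legal
(2,5): flips 2 -> legal
(3,5): flips 2 -> legal
(4,4): no bracket -> illegal
(4,5): flips 1 -> legal
B mobility = 4
-- W to move --
(0,2): flips 1 -> legal
(0,3): no bracket -> illegal
(0,4): no bracket -> illegal
(0,5): no bracket -> illegal
(1,0): no bracket -> illegal
(1,1): no bracket -> illegal
(1,2): flips 2 -> legal
(2,0): flips 3 -> legal
(2,5): no bracket -> illegal
(3,0): no bracket -> illegal
(3,1): flips 2 -> legal
(4,0): no bracket -> illegal
(4,2): flips 1 -> legal
(4,4): no bracket -> illegal
(5,1): no bracket -> illegal
(5,2): flips 1 -> legal
(5,3): no bracket -> illegal
(5,4): no bracket -> illegal
W mobility = 6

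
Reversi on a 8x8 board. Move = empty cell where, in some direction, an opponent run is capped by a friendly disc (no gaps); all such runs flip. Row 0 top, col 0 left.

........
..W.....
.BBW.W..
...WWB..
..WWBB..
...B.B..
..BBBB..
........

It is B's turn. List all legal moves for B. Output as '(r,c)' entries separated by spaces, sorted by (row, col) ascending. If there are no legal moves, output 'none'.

(0,1): flips 3 -> legal
(0,2): flips 1 -> legal
(0,3): flips 1 -> legal
(1,1): no bracket -> illegal
(1,3): flips 3 -> legal
(1,4): no bracket -> illegal
(1,5): flips 1 -> legal
(1,6): no bracket -> illegal
(2,4): flips 2 -> legal
(2,6): no bracket -> illegal
(3,1): flips 1 -> legal
(3,2): flips 2 -> legal
(3,6): no bracket -> illegal
(4,1): flips 2 -> legal
(5,1): no bracket -> illegal
(5,2): no bracket -> illegal
(5,4): no bracket -> illegal

Answer: (0,1) (0,2) (0,3) (1,3) (1,5) (2,4) (3,1) (3,2) (4,1)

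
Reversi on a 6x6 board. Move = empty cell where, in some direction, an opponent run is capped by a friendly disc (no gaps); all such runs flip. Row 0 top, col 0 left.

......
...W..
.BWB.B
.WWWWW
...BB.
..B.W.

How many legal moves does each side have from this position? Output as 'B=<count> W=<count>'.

-- B to move --
(0,2): no bracket -> illegal
(0,3): flips 1 -> legal
(0,4): no bracket -> illegal
(1,1): flips 2 -> legal
(1,2): no bracket -> illegal
(1,4): no bracket -> illegal
(2,0): no bracket -> illegal
(2,4): flips 1 -> legal
(3,0): no bracket -> illegal
(4,0): no bracket -> illegal
(4,1): flips 2 -> legal
(4,2): no bracket -> illegal
(4,5): flips 2 -> legal
(5,3): no bracket -> illegal
(5,5): no bracket -> illegal
B mobility = 5
-- W to move --
(1,0): flips 1 -> legal
(1,1): flips 1 -> legal
(1,2): flips 1 -> legal
(1,4): flips 1 -> legal
(1,5): flips 1 -> legal
(2,0): flips 1 -> legal
(2,4): flips 1 -> legal
(3,0): no bracket -> illegal
(4,1): no bracket -> illegal
(4,2): no bracket -> illegal
(4,5): no bracket -> illegal
(5,1): no bracket -> illegal
(5,3): flips 2 -> legal
(5,5): flips 1 -> legal
W mobility = 9

Answer: B=5 W=9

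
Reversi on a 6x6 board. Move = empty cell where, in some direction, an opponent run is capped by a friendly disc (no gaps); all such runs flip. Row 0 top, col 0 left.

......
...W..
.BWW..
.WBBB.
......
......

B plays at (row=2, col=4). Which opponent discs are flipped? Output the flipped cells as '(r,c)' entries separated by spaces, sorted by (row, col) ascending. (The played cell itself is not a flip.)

Dir NW: opp run (1,3), next='.' -> no flip
Dir N: first cell '.' (not opp) -> no flip
Dir NE: first cell '.' (not opp) -> no flip
Dir W: opp run (2,3) (2,2) capped by B -> flip
Dir E: first cell '.' (not opp) -> no flip
Dir SW: first cell 'B' (not opp) -> no flip
Dir S: first cell 'B' (not opp) -> no flip
Dir SE: first cell '.' (not opp) -> no flip

Answer: (2,2) (2,3)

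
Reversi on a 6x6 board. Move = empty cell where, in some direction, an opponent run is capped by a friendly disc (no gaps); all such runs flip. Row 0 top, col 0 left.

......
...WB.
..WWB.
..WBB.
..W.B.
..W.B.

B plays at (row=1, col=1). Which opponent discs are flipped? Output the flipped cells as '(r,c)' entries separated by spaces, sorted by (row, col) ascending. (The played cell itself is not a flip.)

Dir NW: first cell '.' (not opp) -> no flip
Dir N: first cell '.' (not opp) -> no flip
Dir NE: first cell '.' (not opp) -> no flip
Dir W: first cell '.' (not opp) -> no flip
Dir E: first cell '.' (not opp) -> no flip
Dir SW: first cell '.' (not opp) -> no flip
Dir S: first cell '.' (not opp) -> no flip
Dir SE: opp run (2,2) capped by B -> flip

Answer: (2,2)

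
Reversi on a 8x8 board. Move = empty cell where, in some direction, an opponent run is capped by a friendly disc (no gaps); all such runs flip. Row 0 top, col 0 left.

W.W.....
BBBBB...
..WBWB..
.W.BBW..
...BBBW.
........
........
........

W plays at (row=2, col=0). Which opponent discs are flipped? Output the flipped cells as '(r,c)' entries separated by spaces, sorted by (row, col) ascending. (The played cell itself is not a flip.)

Dir NW: edge -> no flip
Dir N: opp run (1,0) capped by W -> flip
Dir NE: opp run (1,1) capped by W -> flip
Dir W: edge -> no flip
Dir E: first cell '.' (not opp) -> no flip
Dir SW: edge -> no flip
Dir S: first cell '.' (not opp) -> no flip
Dir SE: first cell 'W' (not opp) -> no flip

Answer: (1,0) (1,1)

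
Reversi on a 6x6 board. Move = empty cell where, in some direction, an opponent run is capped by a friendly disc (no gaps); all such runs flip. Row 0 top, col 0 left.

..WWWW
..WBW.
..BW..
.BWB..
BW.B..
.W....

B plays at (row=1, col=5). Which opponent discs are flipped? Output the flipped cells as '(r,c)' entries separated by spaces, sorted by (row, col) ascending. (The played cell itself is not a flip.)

Dir NW: opp run (0,4), next=edge -> no flip
Dir N: opp run (0,5), next=edge -> no flip
Dir NE: edge -> no flip
Dir W: opp run (1,4) capped by B -> flip
Dir E: edge -> no flip
Dir SW: first cell '.' (not opp) -> no flip
Dir S: first cell '.' (not opp) -> no flip
Dir SE: edge -> no flip

Answer: (1,4)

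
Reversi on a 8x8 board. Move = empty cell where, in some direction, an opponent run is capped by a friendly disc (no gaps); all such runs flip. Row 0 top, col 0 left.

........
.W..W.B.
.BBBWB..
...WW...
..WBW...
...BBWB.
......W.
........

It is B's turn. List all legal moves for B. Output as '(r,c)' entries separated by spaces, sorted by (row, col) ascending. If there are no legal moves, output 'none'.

Answer: (0,0) (0,1) (0,3) (0,4) (0,5) (3,1) (3,5) (4,1) (4,5) (7,6) (7,7)

Derivation:
(0,0): flips 1 -> legal
(0,1): flips 1 -> legal
(0,2): no bracket -> illegal
(0,3): flips 1 -> legal
(0,4): flips 4 -> legal
(0,5): flips 1 -> legal
(1,0): no bracket -> illegal
(1,2): no bracket -> illegal
(1,3): no bracket -> illegal
(1,5): no bracket -> illegal
(2,0): no bracket -> illegal
(3,1): flips 1 -> legal
(3,2): no bracket -> illegal
(3,5): flips 1 -> legal
(4,1): flips 1 -> legal
(4,5): flips 2 -> legal
(4,6): no bracket -> illegal
(5,1): no bracket -> illegal
(5,2): no bracket -> illegal
(5,7): no bracket -> illegal
(6,4): no bracket -> illegal
(6,5): no bracket -> illegal
(6,7): no bracket -> illegal
(7,5): no bracket -> illegal
(7,6): flips 1 -> legal
(7,7): flips 4 -> legal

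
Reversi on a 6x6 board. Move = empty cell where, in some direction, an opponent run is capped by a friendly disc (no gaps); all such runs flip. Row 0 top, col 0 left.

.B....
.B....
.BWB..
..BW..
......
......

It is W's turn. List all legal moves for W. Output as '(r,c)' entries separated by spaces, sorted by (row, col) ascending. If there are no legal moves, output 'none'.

(0,0): flips 1 -> legal
(0,2): no bracket -> illegal
(1,0): no bracket -> illegal
(1,2): no bracket -> illegal
(1,3): flips 1 -> legal
(1,4): no bracket -> illegal
(2,0): flips 1 -> legal
(2,4): flips 1 -> legal
(3,0): no bracket -> illegal
(3,1): flips 1 -> legal
(3,4): no bracket -> illegal
(4,1): no bracket -> illegal
(4,2): flips 1 -> legal
(4,3): no bracket -> illegal

Answer: (0,0) (1,3) (2,0) (2,4) (3,1) (4,2)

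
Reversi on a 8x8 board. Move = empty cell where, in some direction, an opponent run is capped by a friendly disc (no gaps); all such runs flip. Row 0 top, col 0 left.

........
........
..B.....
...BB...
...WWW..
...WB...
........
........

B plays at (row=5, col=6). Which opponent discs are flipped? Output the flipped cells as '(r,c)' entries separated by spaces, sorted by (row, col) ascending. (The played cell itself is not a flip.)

Answer: (4,5)

Derivation:
Dir NW: opp run (4,5) capped by B -> flip
Dir N: first cell '.' (not opp) -> no flip
Dir NE: first cell '.' (not opp) -> no flip
Dir W: first cell '.' (not opp) -> no flip
Dir E: first cell '.' (not opp) -> no flip
Dir SW: first cell '.' (not opp) -> no flip
Dir S: first cell '.' (not opp) -> no flip
Dir SE: first cell '.' (not opp) -> no flip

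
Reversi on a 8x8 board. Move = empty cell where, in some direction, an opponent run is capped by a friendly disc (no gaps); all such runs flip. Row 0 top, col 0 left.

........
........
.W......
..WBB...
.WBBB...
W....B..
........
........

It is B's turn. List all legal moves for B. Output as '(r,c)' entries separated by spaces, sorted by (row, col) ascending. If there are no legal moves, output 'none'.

(1,0): flips 2 -> legal
(1,1): no bracket -> illegal
(1,2): no bracket -> illegal
(2,0): no bracket -> illegal
(2,2): flips 1 -> legal
(2,3): no bracket -> illegal
(3,0): no bracket -> illegal
(3,1): flips 1 -> legal
(4,0): flips 1 -> legal
(5,1): no bracket -> illegal
(5,2): no bracket -> illegal
(6,0): no bracket -> illegal
(6,1): no bracket -> illegal

Answer: (1,0) (2,2) (3,1) (4,0)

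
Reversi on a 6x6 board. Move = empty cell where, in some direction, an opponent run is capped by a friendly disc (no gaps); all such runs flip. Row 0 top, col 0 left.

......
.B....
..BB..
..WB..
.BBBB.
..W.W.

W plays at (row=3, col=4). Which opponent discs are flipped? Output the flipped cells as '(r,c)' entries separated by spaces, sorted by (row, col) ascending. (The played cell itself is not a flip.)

Answer: (3,3) (4,3) (4,4)

Derivation:
Dir NW: opp run (2,3), next='.' -> no flip
Dir N: first cell '.' (not opp) -> no flip
Dir NE: first cell '.' (not opp) -> no flip
Dir W: opp run (3,3) capped by W -> flip
Dir E: first cell '.' (not opp) -> no flip
Dir SW: opp run (4,3) capped by W -> flip
Dir S: opp run (4,4) capped by W -> flip
Dir SE: first cell '.' (not opp) -> no flip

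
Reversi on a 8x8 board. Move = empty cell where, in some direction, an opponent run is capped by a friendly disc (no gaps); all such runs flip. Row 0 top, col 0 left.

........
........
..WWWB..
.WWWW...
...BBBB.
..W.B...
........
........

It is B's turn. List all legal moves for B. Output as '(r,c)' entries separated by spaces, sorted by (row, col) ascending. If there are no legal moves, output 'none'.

Answer: (1,1) (1,2) (1,3) (1,4) (2,1) (6,1)

Derivation:
(1,1): flips 2 -> legal
(1,2): flips 2 -> legal
(1,3): flips 2 -> legal
(1,4): flips 2 -> legal
(1,5): no bracket -> illegal
(2,0): no bracket -> illegal
(2,1): flips 4 -> legal
(3,0): no bracket -> illegal
(3,5): no bracket -> illegal
(4,0): no bracket -> illegal
(4,1): no bracket -> illegal
(4,2): no bracket -> illegal
(5,1): no bracket -> illegal
(5,3): no bracket -> illegal
(6,1): flips 1 -> legal
(6,2): no bracket -> illegal
(6,3): no bracket -> illegal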